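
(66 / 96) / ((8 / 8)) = 11 / 16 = 0.69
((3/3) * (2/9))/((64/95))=95/288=0.33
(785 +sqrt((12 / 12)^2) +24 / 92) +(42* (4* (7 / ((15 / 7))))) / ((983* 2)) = 88914416 / 113045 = 786.54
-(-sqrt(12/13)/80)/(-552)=-sqrt(39)/287040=-0.00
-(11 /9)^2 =-121 /81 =-1.49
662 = 662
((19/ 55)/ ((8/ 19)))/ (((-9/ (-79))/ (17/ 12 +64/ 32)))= 1169279/ 47520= 24.61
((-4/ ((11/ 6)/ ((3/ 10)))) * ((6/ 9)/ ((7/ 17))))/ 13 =-408/ 5005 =-0.08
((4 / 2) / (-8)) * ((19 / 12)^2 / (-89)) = 361 / 51264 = 0.01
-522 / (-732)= 87 / 122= 0.71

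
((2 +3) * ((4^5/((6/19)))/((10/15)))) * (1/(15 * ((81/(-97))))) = -471808/243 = -1941.60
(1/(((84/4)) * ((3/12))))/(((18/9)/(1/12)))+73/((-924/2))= -104/693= -0.15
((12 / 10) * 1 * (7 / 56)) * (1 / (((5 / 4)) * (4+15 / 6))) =6 / 325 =0.02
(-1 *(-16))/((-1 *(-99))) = 16/99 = 0.16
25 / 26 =0.96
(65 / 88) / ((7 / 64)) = 520 / 77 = 6.75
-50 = -50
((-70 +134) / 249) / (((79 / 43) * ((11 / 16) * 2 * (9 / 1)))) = 22016 / 1947429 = 0.01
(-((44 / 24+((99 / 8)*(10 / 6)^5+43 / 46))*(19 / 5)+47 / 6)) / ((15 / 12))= -15477743 / 31050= -498.48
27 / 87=0.31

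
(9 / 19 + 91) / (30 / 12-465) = -3476 / 17575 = -0.20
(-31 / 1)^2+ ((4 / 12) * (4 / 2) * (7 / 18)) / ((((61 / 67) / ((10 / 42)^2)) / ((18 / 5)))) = 11080039 / 11529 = 961.06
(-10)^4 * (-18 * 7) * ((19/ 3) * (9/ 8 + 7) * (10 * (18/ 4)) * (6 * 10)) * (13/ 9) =-252866250000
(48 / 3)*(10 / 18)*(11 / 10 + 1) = 56 / 3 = 18.67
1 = 1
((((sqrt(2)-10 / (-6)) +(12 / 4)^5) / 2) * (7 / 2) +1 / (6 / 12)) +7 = 7 * sqrt(2) / 4 +2623 / 6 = 439.64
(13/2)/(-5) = -13/10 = -1.30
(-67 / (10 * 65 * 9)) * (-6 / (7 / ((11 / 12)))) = 0.01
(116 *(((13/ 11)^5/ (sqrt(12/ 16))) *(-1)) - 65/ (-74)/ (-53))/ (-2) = 65/ 7844 + 43069988 *sqrt(3)/ 483153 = 154.41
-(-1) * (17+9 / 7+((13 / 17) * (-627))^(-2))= 8504168551 / 465071607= 18.29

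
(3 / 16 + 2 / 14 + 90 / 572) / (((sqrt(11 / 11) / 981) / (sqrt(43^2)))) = 329491413 / 16016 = 20572.64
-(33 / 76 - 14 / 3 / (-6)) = -829 / 684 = -1.21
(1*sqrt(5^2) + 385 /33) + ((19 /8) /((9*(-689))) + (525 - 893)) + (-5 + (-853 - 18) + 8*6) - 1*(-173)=-49922203 /49608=-1006.33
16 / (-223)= -16 / 223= -0.07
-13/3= -4.33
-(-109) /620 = 109 /620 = 0.18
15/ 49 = 0.31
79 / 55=1.44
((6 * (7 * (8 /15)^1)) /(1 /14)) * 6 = 9408 /5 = 1881.60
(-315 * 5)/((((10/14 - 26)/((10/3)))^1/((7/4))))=42875/118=363.35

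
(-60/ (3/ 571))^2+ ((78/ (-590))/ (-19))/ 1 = 730983922039/ 5605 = 130416400.01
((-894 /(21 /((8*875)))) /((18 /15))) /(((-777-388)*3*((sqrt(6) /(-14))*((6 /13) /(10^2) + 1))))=-677950000*sqrt(6) /4108023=-404.24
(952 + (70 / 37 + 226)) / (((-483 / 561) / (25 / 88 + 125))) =-146111175 / 851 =-171693.51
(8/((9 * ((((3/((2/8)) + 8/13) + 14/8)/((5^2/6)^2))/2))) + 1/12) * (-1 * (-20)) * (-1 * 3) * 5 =-13504225/20169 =-669.55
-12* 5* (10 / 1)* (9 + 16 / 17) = -101400 / 17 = -5964.71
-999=-999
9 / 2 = 4.50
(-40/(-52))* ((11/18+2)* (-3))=-235/39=-6.03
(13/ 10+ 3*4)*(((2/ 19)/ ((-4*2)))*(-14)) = 49/ 20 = 2.45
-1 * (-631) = 631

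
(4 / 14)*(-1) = -0.29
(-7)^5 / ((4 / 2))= -16807 / 2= -8403.50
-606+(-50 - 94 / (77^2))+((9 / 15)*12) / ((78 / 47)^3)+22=-247145396233 / 390780390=-632.44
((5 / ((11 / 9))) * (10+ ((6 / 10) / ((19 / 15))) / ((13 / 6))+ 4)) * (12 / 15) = 126432 / 2717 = 46.53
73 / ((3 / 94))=6862 / 3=2287.33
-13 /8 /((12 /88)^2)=-1573 /18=-87.39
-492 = -492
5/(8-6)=5/2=2.50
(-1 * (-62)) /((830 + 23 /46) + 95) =124 /1851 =0.07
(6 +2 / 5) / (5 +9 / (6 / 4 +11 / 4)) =544 / 605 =0.90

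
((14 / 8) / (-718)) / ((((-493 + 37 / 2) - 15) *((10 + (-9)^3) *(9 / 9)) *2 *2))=-0.00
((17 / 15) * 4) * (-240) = -1088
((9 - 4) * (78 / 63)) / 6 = 65 / 63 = 1.03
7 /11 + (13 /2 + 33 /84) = 2319 /308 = 7.53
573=573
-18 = -18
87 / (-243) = -29 / 81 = -0.36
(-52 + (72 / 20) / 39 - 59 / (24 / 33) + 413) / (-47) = -145583 / 24440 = -5.96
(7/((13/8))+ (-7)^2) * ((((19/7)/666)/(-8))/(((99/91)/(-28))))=931/1332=0.70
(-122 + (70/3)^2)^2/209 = 14455204/16929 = 853.87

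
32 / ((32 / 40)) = 40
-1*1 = -1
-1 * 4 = -4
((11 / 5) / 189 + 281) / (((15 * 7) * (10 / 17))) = 2257226 / 496125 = 4.55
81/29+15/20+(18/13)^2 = 107043/19604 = 5.46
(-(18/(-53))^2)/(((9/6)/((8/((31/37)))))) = -63936/87079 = -0.73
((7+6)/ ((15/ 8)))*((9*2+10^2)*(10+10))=16362.67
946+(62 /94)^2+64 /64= 2092884 /2209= 947.44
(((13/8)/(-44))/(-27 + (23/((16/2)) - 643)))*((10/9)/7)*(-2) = -0.00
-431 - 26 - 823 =-1280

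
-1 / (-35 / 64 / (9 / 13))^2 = -331776 / 207025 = -1.60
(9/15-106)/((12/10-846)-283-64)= 527/5959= 0.09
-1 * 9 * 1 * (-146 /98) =657 /49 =13.41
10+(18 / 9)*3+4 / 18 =146 / 9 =16.22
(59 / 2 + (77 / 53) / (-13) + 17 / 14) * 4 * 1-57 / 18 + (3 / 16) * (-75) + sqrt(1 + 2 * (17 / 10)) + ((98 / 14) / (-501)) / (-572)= sqrt(110) / 5 + 44730613195 / 425272848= 107.28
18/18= 1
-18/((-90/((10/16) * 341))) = 341/8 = 42.62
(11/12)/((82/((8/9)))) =11/1107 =0.01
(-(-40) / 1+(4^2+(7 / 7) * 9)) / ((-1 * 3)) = -65 / 3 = -21.67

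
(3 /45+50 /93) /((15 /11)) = 3091 /6975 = 0.44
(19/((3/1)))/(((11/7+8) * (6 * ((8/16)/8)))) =1.76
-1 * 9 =-9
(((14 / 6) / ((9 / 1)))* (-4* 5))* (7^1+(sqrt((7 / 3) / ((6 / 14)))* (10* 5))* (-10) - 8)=490420 / 81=6054.57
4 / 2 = 2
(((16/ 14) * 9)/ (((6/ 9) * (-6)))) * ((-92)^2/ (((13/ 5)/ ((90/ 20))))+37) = -37764.59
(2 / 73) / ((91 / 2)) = 0.00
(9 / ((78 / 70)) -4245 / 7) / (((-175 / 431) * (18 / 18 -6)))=-938718 / 3185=-294.73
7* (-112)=-784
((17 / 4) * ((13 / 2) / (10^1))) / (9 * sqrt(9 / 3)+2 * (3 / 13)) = -2873 / 547080+37349 * sqrt(3) / 364720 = 0.17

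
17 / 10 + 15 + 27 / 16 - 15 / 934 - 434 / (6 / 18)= -47956363 / 37360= -1283.63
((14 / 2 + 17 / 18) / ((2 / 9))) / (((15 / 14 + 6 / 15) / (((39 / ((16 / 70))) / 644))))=975975 / 151616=6.44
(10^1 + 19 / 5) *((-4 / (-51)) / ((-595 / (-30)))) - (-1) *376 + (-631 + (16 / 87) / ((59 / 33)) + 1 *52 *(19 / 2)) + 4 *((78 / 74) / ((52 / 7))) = 153507979304 / 640350305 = 239.73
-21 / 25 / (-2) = 21 / 50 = 0.42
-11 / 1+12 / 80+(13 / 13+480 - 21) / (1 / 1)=8983 / 20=449.15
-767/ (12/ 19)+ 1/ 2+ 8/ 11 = -160141/ 132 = -1213.19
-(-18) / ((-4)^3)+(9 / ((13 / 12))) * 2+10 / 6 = 22465 / 1248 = 18.00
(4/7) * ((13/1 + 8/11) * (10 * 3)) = 18120/77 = 235.32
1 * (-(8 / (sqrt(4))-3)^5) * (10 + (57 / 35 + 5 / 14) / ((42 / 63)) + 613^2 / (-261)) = 52133423 / 36540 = 1426.75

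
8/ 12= 2/ 3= 0.67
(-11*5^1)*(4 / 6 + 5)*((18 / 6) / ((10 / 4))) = -374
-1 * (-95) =95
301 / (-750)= -301 / 750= -0.40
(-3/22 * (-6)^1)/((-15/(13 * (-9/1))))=351/55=6.38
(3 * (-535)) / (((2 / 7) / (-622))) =3494085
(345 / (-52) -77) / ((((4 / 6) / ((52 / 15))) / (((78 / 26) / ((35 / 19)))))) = -247893 / 350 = -708.27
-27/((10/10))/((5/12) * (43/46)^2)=-685584/9245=-74.16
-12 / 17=-0.71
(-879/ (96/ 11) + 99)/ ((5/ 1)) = -11/ 32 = -0.34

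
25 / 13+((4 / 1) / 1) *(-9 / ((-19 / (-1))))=7 / 247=0.03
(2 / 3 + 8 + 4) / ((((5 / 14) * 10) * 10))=133 / 375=0.35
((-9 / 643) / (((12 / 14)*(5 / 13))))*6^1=-819 / 3215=-0.25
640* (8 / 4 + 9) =7040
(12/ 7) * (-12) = -144/ 7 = -20.57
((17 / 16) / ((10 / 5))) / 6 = 0.09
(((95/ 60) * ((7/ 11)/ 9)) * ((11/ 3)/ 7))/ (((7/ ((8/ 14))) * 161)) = 19/ 639009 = 0.00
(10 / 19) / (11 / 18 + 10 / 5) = 180 / 893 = 0.20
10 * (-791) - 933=-8843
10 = 10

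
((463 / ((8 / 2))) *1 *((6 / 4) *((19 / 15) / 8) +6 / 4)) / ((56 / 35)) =64357 / 512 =125.70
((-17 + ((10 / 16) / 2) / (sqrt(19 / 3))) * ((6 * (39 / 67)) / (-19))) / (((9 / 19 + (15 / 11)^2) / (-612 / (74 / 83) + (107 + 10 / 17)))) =-572718289 / 738742 + 2863591445 * sqrt(57) / 3817818656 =-769.60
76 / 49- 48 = -2276 / 49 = -46.45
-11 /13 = -0.85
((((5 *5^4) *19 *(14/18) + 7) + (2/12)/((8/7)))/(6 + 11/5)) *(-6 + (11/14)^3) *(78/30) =-186921469163/2314368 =-80765.66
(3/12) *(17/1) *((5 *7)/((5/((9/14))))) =153/8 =19.12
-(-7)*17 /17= 7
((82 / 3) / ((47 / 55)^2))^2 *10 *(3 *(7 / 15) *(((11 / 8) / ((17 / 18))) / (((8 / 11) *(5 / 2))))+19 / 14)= 362899953585125 / 10452276702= 34719.70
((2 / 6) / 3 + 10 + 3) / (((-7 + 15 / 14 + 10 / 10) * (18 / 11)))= -9086 / 5589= -1.63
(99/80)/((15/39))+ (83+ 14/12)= 104861/1200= 87.38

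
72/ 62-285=-8799/ 31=-283.84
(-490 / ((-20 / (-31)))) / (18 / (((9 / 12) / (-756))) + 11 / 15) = 735 / 17558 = 0.04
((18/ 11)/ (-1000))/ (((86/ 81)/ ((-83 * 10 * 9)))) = 544563/ 47300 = 11.51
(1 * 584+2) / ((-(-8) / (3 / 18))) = 293 / 24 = 12.21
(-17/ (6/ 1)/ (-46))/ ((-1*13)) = -17/ 3588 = -0.00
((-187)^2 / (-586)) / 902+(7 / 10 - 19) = -18.37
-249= -249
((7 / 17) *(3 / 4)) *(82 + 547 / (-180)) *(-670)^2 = 2233075495 / 204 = 10946448.50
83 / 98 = 0.85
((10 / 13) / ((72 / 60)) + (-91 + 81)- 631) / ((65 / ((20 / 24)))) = -12487 / 1521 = -8.21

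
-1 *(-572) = 572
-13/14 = -0.93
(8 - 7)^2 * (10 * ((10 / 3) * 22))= 2200 / 3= 733.33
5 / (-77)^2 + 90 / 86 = 267020 / 254947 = 1.05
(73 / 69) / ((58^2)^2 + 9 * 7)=0.00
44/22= 2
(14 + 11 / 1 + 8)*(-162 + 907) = 24585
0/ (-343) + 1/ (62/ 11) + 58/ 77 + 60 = 290883/ 4774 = 60.93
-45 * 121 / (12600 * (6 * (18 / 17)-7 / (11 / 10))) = 22627 / 560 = 40.41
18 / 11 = 1.64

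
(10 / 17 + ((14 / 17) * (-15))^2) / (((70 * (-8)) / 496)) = -274474 / 2023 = -135.68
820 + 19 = 839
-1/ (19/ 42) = -42/ 19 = -2.21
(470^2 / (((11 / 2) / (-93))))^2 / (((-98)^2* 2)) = 211021804845000 / 290521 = 726356459.07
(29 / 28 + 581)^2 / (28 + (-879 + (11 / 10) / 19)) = -25231259855 / 63378168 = -398.11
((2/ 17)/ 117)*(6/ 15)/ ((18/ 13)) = 2/ 6885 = 0.00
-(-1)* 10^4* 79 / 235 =158000 / 47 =3361.70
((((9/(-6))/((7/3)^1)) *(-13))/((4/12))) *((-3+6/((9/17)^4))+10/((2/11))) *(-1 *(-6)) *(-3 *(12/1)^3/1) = -700791936/7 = -100113133.71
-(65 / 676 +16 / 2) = -421 / 52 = -8.10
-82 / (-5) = 82 / 5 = 16.40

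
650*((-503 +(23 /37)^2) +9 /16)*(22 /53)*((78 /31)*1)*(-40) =30664930939500 /2249267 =13633299.62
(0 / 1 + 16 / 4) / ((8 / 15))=15 / 2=7.50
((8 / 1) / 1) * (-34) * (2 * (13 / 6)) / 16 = -221 / 3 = -73.67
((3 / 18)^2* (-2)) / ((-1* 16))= 0.00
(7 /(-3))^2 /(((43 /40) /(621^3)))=52154088840 /43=1212885786.98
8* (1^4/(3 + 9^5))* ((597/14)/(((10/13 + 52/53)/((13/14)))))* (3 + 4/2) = 8912215/581603148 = 0.02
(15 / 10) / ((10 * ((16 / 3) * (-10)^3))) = -0.00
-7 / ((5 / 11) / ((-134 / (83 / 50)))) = 103180 / 83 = 1243.13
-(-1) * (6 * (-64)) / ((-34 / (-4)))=-768 / 17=-45.18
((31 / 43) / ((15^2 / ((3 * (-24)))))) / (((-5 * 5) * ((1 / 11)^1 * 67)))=2728 / 1800625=0.00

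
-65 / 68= -0.96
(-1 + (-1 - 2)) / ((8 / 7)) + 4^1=1 / 2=0.50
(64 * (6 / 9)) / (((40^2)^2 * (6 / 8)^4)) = 8 / 151875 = 0.00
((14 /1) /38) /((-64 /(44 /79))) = -77 /24016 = -0.00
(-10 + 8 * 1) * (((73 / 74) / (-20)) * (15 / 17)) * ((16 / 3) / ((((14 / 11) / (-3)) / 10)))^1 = -48180 / 4403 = -10.94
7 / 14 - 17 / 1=-16.50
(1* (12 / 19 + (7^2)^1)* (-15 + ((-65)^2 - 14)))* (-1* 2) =-7913656 / 19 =-416508.21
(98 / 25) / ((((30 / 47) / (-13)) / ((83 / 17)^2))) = -206249771 / 108375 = -1903.11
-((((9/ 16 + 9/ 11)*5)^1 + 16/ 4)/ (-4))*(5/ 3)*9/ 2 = 28785/ 1408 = 20.44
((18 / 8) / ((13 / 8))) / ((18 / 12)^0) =18 / 13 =1.38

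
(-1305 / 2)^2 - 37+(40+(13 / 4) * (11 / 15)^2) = 425761.00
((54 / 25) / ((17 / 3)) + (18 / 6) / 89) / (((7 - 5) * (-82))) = -15693 / 6203300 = -0.00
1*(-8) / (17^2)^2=-8 / 83521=-0.00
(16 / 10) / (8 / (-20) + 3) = 0.62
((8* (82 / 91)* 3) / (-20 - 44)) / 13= -123 / 4732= -0.03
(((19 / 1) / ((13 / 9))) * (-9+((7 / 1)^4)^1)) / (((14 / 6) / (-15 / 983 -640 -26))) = -61797781656 / 6881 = -8980930.34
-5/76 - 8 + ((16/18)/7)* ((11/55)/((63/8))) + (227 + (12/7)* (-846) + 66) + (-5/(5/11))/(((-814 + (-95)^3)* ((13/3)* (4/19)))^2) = -97227811030356940793969/83432406261702541680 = -1165.35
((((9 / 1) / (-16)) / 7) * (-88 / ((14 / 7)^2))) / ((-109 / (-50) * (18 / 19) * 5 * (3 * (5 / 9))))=627 / 6104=0.10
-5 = -5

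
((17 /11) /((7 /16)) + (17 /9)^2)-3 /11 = 42584 /6237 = 6.83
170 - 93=77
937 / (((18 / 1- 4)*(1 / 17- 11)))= -15929 / 2604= -6.12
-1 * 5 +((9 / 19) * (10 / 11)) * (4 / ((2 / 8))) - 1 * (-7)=1858 / 209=8.89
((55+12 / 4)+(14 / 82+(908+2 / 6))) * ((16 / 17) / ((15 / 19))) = 1152.22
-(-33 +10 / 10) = 32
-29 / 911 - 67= -61066 / 911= -67.03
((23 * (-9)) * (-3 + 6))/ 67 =-621/ 67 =-9.27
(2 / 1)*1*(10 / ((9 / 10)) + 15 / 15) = 24.22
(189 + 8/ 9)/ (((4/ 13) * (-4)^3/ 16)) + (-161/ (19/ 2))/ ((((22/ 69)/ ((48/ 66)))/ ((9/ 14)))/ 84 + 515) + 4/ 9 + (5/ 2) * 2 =-3126435615259/ 21000663216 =-148.87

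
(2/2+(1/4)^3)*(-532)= -540.31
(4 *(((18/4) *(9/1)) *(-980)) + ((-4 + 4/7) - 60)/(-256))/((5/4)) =-71124369/560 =-127007.80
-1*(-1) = 1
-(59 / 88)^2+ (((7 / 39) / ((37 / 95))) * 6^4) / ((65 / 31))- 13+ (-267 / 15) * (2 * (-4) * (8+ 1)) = 376005313031 / 242116160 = 1553.00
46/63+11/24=599/504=1.19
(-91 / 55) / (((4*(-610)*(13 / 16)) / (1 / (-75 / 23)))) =-322 / 1258125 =-0.00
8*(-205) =-1640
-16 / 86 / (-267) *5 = 40 / 11481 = 0.00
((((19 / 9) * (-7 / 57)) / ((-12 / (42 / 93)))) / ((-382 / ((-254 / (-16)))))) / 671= -6223 / 10297992672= -0.00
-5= -5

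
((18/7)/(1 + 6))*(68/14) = 612/343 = 1.78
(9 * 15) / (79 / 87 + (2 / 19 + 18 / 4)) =446310 / 18227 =24.49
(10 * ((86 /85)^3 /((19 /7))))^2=79295178086656 /5446039005625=14.56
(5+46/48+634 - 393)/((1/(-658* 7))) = -13649881/12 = -1137490.08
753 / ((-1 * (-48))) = 251 / 16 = 15.69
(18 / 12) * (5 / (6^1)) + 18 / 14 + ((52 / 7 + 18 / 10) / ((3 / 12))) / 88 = 4551 / 1540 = 2.96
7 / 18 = 0.39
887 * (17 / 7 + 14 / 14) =21288 / 7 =3041.14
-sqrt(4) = -2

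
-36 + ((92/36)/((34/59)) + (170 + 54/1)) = 58885/306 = 192.43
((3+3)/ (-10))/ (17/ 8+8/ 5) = -24/ 149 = -0.16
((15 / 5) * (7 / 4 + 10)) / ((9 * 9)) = 47 / 108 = 0.44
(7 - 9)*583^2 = -679778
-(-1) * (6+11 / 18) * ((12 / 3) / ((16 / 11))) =18.18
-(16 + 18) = -34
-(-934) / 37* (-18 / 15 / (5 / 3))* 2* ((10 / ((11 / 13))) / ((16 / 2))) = -109278 / 2035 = -53.70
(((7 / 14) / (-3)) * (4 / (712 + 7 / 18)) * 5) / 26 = -30 / 166699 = -0.00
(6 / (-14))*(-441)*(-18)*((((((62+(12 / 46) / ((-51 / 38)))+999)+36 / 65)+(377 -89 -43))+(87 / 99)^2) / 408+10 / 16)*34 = -1361903087601 / 3075215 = -442864.35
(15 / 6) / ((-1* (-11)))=5 / 22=0.23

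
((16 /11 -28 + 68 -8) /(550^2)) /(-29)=-92 /24124375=-0.00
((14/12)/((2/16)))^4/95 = 614656/7695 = 79.88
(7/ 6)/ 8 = 7/ 48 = 0.15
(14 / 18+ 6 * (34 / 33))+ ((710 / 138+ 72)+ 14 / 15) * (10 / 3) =267.22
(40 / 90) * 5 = 20 / 9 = 2.22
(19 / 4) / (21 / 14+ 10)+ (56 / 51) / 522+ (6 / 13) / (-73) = 237559117 / 581078394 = 0.41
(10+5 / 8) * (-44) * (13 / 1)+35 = -6042.50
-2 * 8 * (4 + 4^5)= -16448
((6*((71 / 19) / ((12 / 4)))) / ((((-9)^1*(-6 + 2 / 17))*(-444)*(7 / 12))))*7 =-1207 / 316350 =-0.00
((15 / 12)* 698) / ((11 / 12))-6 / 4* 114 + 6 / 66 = 8590 / 11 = 780.91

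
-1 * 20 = -20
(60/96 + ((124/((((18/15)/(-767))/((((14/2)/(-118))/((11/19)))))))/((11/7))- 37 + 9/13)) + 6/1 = 5138.26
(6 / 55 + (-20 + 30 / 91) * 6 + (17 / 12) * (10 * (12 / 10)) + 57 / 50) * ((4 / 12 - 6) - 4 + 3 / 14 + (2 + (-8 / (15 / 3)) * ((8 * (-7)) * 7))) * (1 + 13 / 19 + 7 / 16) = -131193.87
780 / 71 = 10.99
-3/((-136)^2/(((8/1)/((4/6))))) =-9/4624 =-0.00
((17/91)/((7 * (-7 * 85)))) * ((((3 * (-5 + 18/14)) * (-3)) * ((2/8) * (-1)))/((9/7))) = 1/3430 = 0.00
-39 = -39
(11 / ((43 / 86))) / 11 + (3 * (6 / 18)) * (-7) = -5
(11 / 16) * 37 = 407 / 16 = 25.44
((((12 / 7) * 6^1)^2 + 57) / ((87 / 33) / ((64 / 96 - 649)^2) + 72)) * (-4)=-442598792900 / 48937215663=-9.04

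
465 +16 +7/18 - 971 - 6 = -8921/18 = -495.61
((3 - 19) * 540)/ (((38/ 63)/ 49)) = -13335840/ 19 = -701886.32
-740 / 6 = -370 / 3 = -123.33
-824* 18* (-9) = 133488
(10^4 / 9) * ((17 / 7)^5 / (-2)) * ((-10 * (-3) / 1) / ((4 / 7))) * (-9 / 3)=17748212500 / 2401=7392008.54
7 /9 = 0.78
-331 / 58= -5.71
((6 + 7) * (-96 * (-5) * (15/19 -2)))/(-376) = 20.09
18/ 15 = 6/ 5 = 1.20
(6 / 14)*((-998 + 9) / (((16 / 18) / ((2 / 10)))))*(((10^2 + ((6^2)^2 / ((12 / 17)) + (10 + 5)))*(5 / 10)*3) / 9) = -17365851 / 560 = -31010.45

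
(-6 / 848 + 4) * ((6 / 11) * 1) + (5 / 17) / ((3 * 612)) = 9908588 / 4549149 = 2.18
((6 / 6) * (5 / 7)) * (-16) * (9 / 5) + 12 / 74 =-5286 / 259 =-20.41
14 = 14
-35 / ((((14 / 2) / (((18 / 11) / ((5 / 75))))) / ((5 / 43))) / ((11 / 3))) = -2250 / 43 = -52.33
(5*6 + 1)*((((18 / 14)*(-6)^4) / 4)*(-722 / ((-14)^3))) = 8158239 / 2401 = 3397.85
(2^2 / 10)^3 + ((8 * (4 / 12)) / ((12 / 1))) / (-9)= 398 / 10125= 0.04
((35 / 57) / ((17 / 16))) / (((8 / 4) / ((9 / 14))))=60 / 323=0.19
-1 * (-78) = 78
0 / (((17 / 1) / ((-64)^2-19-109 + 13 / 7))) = 0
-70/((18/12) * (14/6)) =-20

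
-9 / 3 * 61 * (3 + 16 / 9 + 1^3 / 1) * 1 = -3172 / 3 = -1057.33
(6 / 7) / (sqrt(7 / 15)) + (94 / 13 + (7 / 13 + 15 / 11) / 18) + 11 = 6 * sqrt(105) / 49 + 23599 / 1287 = 19.59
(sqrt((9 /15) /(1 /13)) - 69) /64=-69 /64 + sqrt(195) /320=-1.03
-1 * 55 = -55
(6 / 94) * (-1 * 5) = -15 / 47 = -0.32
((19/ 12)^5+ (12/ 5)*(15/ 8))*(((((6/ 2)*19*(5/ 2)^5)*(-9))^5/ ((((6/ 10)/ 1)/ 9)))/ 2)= -2350296430128199128806591033935546875/ 68719476736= -34201314412758789386230510.00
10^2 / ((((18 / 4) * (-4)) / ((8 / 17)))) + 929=141737 / 153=926.39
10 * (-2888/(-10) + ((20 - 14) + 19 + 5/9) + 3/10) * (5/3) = 141595/27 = 5244.26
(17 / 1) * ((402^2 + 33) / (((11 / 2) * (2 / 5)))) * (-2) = -27478290 / 11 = -2498026.36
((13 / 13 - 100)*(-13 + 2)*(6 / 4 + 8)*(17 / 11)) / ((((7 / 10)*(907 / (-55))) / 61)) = -536414175 / 6349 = -84487.98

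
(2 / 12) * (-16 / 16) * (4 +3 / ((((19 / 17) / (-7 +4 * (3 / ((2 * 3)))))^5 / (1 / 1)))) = 895.31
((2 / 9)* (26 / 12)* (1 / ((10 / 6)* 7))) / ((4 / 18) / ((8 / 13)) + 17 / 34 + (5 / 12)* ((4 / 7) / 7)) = 364 / 7895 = 0.05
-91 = -91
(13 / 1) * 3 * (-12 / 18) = -26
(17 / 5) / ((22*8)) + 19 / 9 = 16873 / 7920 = 2.13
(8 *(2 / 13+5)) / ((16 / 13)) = 67 / 2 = 33.50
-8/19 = -0.42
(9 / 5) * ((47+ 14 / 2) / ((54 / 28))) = 252 / 5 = 50.40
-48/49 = -0.98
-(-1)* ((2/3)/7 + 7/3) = 17/7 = 2.43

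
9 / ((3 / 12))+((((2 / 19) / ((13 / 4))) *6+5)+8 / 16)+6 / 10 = 42.29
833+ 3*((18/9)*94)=1397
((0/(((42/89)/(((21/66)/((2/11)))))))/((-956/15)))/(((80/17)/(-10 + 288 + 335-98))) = 0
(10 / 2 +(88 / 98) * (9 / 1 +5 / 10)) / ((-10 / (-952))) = 45084 / 35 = 1288.11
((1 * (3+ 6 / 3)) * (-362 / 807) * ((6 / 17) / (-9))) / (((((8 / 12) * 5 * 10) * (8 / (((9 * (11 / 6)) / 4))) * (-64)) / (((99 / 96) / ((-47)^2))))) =-65703 / 6620287467520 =-0.00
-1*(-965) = 965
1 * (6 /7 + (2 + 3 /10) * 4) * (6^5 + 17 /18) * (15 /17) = 24637360 /357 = 69012.21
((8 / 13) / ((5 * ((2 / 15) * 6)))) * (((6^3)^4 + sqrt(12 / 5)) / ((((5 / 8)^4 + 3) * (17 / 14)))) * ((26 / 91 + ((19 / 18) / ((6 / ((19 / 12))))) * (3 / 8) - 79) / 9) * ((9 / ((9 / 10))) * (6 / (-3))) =1947370496 * sqrt(15) / 693466839 + 43611128573460480 / 2853773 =15281919271.26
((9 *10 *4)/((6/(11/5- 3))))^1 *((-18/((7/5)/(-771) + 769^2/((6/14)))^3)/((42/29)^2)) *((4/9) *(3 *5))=8922270445625/8535793061765846405865193802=0.00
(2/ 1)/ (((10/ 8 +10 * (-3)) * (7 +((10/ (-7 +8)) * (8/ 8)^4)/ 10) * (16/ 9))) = -9/ 1840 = -0.00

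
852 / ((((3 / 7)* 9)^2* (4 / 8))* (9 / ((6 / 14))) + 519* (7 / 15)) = 59640 / 27889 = 2.14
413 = 413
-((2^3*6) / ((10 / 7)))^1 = -168 / 5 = -33.60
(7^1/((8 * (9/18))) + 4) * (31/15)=713/60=11.88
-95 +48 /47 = -4417 /47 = -93.98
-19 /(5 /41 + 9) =-779 /374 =-2.08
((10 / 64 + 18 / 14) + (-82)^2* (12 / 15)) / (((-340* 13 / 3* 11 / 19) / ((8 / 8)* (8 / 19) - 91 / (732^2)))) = -60191028693 / 22671308800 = -2.65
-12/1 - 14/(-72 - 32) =-617/52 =-11.87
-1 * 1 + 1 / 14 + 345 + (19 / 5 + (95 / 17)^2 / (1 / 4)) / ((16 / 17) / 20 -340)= 56277635 / 163744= 343.69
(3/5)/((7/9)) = 27/35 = 0.77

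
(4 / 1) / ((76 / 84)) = 4.42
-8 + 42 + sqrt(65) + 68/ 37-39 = -117/ 37 + sqrt(65) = 4.90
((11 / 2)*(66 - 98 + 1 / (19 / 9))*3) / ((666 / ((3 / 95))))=-6589 / 267140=-0.02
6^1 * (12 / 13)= 72 / 13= 5.54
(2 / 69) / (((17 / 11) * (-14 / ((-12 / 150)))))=22 / 205275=0.00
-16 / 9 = -1.78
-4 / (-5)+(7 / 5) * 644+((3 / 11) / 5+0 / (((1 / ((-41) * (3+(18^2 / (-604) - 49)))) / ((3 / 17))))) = 902.45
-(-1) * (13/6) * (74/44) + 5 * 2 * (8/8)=1801/132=13.64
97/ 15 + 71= 1162/ 15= 77.47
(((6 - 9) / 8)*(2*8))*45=-270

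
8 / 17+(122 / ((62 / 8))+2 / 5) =43774 / 2635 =16.61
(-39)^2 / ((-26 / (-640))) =37440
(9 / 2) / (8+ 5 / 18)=0.54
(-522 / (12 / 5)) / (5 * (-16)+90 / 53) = 4611 / 1660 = 2.78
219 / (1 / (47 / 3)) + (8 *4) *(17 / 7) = 24561 / 7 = 3508.71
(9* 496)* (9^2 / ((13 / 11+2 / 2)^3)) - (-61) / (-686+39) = 720786457 / 20704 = 34813.87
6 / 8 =3 / 4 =0.75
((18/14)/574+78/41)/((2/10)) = 38265/4018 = 9.52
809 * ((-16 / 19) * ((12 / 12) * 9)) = -116496 / 19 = -6131.37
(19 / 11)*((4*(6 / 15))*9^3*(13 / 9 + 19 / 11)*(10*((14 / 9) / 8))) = 1503432 / 121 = 12425.06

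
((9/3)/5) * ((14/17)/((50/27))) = 567/2125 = 0.27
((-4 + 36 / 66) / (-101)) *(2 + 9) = 38 / 101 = 0.38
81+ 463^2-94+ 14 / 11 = 2357930 / 11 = 214357.27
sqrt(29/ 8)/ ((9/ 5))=5 *sqrt(58)/ 36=1.06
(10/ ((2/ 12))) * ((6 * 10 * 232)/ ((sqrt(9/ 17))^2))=1577600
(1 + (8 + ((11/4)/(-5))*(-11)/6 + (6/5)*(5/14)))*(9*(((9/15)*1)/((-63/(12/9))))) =-8767/7350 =-1.19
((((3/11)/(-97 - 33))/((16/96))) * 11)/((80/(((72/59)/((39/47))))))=-1269/498550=-0.00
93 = 93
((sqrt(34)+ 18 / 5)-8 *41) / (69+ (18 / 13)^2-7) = -137059 / 27005+ 169 *sqrt(34) / 10802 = -4.98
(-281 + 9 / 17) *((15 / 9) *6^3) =-1716480 / 17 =-100969.41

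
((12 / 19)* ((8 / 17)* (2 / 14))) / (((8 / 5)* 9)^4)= 625 / 632935296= 0.00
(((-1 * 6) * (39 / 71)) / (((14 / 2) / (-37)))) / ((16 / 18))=38961 / 1988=19.60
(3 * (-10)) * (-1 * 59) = 1770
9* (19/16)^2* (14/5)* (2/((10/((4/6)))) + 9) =1038597/3200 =324.56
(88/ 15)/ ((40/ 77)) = 847/ 75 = 11.29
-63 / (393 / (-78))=1638 / 131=12.50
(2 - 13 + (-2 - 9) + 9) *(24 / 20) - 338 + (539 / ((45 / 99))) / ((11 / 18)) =7934 / 5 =1586.80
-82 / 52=-41 / 26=-1.58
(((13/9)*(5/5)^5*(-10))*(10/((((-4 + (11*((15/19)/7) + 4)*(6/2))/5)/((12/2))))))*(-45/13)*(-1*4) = -7980000/1559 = -5118.67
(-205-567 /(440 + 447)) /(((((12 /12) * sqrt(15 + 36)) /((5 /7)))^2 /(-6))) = 9120100 /738871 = 12.34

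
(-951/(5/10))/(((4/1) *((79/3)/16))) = -22824/79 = -288.91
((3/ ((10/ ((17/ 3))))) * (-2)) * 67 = -1139/ 5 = -227.80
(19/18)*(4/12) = 19/54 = 0.35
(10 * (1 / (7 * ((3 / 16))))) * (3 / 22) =80 / 77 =1.04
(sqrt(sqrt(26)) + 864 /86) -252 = -10404 /43 + 26^(1 /4) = -239.70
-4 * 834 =-3336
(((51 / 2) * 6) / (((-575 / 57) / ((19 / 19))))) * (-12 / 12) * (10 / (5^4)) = 17442 / 71875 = 0.24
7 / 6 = 1.17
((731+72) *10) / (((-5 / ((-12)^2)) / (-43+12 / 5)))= 46946592 / 5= 9389318.40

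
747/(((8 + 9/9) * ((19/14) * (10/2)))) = 1162/95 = 12.23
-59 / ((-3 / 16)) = 944 / 3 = 314.67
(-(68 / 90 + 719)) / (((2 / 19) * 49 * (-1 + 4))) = -12559 / 270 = -46.51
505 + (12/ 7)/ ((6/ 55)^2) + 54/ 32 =218647/ 336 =650.74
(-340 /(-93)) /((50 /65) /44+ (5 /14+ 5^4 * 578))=68068 /6725976225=0.00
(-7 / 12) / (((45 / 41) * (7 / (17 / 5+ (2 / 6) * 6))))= -41 / 100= -0.41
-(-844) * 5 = 4220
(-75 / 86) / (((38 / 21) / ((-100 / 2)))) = 39375 / 1634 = 24.10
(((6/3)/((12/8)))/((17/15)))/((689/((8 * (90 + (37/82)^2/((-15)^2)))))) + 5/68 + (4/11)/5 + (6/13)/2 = 12525525587/7797062988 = 1.61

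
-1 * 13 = -13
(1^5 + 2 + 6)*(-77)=-693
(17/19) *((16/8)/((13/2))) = 68/247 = 0.28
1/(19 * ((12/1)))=1/228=0.00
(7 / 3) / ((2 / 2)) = 7 / 3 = 2.33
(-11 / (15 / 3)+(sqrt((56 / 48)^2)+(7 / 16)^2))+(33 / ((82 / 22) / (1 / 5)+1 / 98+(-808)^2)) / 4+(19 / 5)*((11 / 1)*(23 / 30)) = 31.20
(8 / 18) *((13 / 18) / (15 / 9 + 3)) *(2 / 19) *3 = 26 / 1197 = 0.02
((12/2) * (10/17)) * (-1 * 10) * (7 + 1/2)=-4500/17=-264.71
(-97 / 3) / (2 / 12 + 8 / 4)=-194 / 13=-14.92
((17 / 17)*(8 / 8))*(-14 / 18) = -7 / 9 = -0.78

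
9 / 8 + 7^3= 344.12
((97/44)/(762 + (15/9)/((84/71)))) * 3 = 18333/2116169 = 0.01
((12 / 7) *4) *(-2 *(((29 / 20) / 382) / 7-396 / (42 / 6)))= 36304932 / 46795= 775.83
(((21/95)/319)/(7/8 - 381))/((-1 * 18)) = 28/276472515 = 0.00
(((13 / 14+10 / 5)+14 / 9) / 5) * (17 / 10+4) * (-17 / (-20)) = 4.35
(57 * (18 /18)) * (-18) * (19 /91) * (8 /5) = -155952 /455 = -342.75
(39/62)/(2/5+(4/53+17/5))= 795/4898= 0.16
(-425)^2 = 180625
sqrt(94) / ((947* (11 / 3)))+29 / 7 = 3* sqrt(94) / 10417+29 / 7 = 4.15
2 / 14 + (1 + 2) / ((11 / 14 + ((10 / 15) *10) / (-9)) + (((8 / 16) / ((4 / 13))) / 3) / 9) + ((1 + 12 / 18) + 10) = 40.34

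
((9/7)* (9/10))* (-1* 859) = -69579/70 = -993.99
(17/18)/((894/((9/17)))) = 0.00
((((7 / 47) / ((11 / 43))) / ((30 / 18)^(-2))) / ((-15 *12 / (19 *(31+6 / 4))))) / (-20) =371735 / 1340064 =0.28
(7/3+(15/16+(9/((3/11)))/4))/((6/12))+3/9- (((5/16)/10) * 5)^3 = 765827/32768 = 23.37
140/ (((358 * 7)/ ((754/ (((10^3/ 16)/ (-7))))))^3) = -12002509792/ 2240366796875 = -0.01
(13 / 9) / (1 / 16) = 208 / 9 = 23.11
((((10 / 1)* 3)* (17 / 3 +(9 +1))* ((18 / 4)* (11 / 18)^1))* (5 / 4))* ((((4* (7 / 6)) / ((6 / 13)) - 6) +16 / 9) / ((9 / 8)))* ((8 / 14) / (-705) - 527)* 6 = -15162366670 / 567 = -26741387.43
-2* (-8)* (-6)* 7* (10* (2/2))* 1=-6720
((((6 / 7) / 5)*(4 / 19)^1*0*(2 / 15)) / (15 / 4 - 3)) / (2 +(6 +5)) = 0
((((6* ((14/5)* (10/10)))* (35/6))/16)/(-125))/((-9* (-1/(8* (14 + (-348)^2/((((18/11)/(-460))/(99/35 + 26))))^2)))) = -5244122176383444964/125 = -41952977411067559.71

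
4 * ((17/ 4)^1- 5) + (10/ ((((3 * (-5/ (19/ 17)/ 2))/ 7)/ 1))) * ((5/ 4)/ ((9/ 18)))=-1483/ 51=-29.08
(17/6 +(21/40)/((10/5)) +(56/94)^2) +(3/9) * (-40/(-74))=23741313/6538640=3.63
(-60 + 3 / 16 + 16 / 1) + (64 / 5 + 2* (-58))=-11761 / 80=-147.01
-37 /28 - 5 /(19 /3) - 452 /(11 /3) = -733745 /5852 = -125.38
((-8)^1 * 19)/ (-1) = 152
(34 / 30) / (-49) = -17 / 735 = -0.02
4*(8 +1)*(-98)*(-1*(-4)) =-14112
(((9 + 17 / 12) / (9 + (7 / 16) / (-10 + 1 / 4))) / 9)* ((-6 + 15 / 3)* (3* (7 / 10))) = -2275 / 8382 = -0.27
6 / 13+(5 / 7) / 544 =22913 / 49504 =0.46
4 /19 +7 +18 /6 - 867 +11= -16070 /19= -845.79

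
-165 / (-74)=165 / 74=2.23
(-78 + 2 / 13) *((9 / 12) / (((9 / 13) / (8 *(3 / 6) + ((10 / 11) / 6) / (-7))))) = -21137 / 63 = -335.51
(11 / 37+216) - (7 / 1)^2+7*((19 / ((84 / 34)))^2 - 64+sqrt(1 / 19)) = 7*sqrt(19) / 19+1242901 / 9324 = 134.91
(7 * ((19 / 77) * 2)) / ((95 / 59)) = 118 / 55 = 2.15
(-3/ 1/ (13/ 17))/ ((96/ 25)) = -425/ 416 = -1.02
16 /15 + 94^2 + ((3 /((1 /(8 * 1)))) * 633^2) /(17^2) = 182556724 /4335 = 42112.28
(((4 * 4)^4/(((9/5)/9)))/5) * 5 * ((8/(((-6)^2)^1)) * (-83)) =-54394880/9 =-6043875.56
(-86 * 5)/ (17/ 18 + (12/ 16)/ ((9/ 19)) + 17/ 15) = -77400/ 659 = -117.45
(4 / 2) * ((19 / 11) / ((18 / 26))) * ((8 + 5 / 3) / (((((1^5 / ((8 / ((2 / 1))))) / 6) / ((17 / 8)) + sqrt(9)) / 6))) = 95.84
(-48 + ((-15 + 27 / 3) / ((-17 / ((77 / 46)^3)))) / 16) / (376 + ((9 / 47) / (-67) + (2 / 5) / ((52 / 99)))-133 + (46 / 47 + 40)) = -0.17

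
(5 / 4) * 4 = 5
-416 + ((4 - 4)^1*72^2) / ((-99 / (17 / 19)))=-416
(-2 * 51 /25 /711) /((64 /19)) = -323 /189600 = -0.00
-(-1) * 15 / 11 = 15 / 11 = 1.36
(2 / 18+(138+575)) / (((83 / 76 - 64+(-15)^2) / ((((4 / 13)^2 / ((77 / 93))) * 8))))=1935463424 / 480921441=4.02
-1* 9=-9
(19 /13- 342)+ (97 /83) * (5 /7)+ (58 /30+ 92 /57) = -241203929 /717535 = -336.16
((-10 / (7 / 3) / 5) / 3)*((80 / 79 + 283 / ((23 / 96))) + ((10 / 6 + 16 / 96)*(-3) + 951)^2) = -6505968225 / 25438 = -255757.85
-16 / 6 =-8 / 3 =-2.67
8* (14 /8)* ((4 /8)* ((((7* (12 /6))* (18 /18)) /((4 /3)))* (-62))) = -4557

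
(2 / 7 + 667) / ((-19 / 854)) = -569862 / 19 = -29992.74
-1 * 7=-7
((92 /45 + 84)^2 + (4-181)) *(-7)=-102437713 /2025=-50586.52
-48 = -48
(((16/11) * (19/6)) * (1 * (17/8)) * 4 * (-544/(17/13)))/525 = -537472/17325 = -31.02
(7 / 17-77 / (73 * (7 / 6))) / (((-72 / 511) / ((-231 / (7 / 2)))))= -47047 / 204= -230.62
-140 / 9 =-15.56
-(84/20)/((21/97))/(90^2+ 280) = -97/41900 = -0.00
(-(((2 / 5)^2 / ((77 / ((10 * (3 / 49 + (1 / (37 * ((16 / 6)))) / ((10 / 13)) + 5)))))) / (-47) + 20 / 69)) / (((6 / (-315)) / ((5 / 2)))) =6510463621 / 172467064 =37.75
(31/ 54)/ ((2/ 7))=217/ 108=2.01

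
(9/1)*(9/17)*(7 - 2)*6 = 2430/17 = 142.94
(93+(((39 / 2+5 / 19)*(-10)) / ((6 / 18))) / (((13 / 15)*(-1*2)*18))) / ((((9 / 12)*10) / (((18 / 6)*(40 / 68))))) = 26.35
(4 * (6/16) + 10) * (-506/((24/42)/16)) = -162932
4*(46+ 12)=232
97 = 97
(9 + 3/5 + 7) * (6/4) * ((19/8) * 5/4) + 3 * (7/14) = 75.42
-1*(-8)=8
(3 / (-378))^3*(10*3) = -5 / 333396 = -0.00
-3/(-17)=0.18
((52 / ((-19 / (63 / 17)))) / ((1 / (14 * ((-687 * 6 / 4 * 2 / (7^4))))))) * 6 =11574576 / 15827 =731.32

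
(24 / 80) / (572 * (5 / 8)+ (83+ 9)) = 3 / 4495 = 0.00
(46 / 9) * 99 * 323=163438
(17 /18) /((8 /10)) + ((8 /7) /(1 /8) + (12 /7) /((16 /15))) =859 /72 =11.93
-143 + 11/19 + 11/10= -141.32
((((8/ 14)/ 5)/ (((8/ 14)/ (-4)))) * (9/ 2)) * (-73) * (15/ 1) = 3942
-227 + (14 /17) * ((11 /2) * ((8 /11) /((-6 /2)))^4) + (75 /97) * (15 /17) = -40232068394 /177780339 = -226.30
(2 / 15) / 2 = 1 / 15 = 0.07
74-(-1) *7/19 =1413/19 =74.37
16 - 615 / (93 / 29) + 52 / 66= -179011 / 1023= -174.99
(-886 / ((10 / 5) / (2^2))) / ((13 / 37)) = -65564 / 13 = -5043.38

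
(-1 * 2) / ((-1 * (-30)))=-0.07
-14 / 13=-1.08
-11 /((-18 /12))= 22 /3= 7.33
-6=-6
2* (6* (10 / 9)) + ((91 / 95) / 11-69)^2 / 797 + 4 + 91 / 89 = 24.31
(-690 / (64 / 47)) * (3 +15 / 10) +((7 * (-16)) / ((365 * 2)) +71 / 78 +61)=-2021121781 / 911040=-2218.48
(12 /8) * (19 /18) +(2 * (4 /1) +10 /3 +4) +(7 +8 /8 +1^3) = 311 /12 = 25.92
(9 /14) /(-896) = -9 /12544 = -0.00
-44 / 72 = -11 / 18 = -0.61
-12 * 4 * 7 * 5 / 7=-240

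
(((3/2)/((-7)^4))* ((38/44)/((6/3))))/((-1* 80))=-57/16903040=-0.00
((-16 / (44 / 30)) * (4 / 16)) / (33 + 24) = -10 / 209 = -0.05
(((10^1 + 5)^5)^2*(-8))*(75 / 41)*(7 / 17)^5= -5815057869140625000 / 58214137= -99890819804.49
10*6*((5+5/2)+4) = 690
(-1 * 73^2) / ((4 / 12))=-15987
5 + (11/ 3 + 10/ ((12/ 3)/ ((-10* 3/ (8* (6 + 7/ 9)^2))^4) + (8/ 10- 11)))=5103502943932662344/ 588858180775978107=8.67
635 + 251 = 886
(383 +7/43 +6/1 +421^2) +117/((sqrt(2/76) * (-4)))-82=7634571/43-117 * sqrt(38)/4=177367.85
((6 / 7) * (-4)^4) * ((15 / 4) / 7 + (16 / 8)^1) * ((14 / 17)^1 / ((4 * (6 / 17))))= 2272 / 7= 324.57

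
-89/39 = -2.28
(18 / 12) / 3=1 / 2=0.50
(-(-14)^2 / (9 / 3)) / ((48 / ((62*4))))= -337.56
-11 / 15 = -0.73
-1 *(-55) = 55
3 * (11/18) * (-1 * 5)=-55/6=-9.17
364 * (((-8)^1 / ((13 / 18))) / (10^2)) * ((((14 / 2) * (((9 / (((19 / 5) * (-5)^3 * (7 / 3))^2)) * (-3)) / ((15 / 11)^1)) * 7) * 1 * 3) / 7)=384912 / 28203125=0.01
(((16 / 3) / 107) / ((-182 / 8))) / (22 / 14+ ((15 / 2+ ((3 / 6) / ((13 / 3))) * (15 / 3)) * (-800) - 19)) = 32 / 94628553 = 0.00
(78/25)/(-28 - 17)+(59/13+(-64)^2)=4100.47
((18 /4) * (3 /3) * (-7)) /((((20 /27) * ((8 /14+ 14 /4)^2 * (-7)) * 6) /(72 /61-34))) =-441441 /220210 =-2.00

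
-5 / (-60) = 1 / 12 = 0.08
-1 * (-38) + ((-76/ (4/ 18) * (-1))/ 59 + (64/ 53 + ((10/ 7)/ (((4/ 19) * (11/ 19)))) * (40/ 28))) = 104073567/ 1685453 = 61.75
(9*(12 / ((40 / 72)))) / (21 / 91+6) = 31.20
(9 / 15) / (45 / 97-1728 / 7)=-679 / 278835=-0.00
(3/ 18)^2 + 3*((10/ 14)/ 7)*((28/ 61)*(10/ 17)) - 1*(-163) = 42624671/ 261324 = 163.11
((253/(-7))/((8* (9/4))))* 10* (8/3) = -53.54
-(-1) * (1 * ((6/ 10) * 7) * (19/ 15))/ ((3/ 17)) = 2261/ 75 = 30.15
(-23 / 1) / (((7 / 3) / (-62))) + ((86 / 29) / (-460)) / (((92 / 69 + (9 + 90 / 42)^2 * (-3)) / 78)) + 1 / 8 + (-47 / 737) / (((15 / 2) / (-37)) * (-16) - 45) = 16118889911426459 / 26369477349600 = 611.27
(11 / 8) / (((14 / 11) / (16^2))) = 276.57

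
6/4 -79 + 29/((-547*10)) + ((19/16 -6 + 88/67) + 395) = 920610071/2931920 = 314.00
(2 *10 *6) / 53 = 2.26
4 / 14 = 2 / 7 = 0.29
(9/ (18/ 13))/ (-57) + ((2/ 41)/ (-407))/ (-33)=-2386165/ 20925498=-0.11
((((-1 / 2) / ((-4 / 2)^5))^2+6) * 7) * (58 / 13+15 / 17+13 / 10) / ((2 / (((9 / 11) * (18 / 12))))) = 171.24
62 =62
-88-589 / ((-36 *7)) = -21587 / 252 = -85.66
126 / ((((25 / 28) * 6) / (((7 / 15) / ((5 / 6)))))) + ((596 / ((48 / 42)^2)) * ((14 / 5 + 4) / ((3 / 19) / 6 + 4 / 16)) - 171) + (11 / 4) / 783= 11071.81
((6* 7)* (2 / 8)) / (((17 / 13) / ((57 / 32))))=15561 / 1088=14.30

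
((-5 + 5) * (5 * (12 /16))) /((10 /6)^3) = 0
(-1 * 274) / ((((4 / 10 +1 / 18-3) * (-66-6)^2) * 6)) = 685 / 197856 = 0.00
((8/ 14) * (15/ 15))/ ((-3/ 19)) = -76/ 21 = -3.62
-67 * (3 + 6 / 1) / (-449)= 603 / 449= 1.34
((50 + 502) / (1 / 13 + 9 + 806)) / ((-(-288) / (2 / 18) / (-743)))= -222157 / 1144368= -0.19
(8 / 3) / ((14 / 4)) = 16 / 21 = 0.76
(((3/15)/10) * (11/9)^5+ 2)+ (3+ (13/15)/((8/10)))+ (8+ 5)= 113007277/5904900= 19.14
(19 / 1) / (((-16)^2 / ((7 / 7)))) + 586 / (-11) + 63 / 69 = -3386425 / 64768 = -52.29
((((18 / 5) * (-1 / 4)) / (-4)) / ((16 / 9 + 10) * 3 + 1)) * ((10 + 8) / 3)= 81 / 2180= 0.04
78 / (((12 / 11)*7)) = 143 / 14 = 10.21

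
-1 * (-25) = 25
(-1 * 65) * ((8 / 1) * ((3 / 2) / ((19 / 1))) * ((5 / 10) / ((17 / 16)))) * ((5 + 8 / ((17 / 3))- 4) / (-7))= 255840 / 38437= 6.66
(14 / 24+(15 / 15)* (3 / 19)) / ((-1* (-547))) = 169 / 124716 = 0.00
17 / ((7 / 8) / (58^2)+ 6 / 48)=457504 / 3371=135.72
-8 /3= -2.67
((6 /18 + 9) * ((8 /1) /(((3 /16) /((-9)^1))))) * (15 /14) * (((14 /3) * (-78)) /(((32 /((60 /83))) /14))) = 36691200 /83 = 442062.65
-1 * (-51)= 51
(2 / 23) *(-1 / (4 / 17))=-17 / 46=-0.37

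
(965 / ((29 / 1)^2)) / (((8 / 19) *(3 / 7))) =128345 / 20184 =6.36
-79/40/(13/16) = -158/65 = -2.43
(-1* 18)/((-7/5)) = 90/7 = 12.86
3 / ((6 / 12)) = 6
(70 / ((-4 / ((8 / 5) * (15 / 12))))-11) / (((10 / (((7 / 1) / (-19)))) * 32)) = 0.05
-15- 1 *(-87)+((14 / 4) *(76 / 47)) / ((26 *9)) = 396061 / 5499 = 72.02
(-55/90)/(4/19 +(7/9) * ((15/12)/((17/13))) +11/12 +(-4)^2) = -3553/103900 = -0.03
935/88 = 85/8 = 10.62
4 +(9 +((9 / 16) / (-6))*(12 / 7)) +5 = 999 / 56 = 17.84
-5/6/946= -5/5676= -0.00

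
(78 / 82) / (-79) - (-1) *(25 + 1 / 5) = 407919 / 16195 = 25.19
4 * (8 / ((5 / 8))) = 256 / 5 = 51.20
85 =85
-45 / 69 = -0.65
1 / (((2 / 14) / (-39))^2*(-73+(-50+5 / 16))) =-91728 / 151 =-607.47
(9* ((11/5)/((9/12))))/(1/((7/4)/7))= 33/5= 6.60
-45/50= -9/10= -0.90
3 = 3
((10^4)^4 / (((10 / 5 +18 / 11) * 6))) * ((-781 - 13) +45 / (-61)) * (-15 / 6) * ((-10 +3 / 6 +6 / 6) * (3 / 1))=-1416495781250000000000 / 61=-23221242315573770491.80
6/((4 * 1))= 3/2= 1.50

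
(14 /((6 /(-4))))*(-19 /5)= 532 /15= 35.47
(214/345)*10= 428/69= 6.20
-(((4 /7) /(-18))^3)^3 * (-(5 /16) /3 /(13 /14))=-320 /87102678873899871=-0.00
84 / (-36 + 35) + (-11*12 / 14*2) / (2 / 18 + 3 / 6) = -804 / 7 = -114.86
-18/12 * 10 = -15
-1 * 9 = -9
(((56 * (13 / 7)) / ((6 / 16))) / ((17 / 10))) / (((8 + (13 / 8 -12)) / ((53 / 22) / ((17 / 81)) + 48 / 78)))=-150530560 / 181203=-830.73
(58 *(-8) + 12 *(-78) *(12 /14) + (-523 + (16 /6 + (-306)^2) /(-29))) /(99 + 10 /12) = -6112174 /121597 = -50.27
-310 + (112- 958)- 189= -1345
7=7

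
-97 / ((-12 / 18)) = 291 / 2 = 145.50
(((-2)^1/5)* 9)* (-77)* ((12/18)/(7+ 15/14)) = 12936/565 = 22.90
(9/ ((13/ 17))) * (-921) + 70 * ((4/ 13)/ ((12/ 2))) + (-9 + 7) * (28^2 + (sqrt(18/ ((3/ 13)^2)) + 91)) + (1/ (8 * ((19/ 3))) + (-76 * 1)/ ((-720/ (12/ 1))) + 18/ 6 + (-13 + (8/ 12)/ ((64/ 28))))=-62215811/ 4940 - 26 * sqrt(2)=-12631.06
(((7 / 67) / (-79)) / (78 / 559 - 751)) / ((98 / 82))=1763 / 1196265637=0.00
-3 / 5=-0.60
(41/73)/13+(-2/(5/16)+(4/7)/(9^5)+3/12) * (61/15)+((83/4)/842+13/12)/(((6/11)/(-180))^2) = 120633.73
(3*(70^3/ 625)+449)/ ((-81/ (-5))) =129.35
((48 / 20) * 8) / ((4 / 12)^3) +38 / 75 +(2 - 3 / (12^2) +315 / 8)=672313 / 1200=560.26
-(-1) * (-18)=-18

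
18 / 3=6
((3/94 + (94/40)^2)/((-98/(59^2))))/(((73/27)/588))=-29443213503/686200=-42907.63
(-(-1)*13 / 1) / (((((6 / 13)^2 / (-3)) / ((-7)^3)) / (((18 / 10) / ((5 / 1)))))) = 22607.13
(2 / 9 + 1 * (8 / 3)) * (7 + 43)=1300 / 9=144.44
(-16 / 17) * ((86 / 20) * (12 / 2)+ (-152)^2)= -1850384 / 85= -21769.22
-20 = -20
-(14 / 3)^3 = -2744 / 27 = -101.63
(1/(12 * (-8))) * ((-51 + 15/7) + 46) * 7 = 5/24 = 0.21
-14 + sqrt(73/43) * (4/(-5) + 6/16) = -14-17 * sqrt(3139)/1720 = -14.55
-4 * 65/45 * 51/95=-884/285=-3.10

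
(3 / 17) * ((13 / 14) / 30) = 13 / 2380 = 0.01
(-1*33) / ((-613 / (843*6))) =166914 / 613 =272.29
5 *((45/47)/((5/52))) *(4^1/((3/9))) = 28080/47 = 597.45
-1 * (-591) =591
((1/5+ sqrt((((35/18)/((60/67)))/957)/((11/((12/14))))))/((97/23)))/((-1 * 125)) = -23/60625-23 * sqrt(5829)/69621750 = -0.00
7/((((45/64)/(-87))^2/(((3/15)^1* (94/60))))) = 566659072/16875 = 33579.80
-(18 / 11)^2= -324 / 121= -2.68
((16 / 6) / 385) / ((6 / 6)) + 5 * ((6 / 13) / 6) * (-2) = -11446 / 15015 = -0.76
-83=-83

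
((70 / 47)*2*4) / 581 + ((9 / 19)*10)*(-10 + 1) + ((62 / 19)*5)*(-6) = -10414150 / 74119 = -140.51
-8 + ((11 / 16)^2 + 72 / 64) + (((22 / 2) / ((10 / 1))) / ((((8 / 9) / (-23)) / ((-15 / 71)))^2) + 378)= 521965799 / 1290496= 404.47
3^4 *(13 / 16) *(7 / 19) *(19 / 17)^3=33.85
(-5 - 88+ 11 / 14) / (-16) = 1291 / 224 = 5.76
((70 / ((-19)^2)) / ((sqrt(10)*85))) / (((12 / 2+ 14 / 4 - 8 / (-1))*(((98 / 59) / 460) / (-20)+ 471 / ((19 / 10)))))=21712*sqrt(10) / 412888661287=0.00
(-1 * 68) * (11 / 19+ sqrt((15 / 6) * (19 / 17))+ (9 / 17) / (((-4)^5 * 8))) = -2 * sqrt(3230)- 1531733 / 38912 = -153.03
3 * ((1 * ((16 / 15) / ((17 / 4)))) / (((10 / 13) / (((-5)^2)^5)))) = 162500000 / 17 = 9558823.53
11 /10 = 1.10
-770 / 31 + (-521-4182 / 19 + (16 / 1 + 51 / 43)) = -18963792 / 25327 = -748.76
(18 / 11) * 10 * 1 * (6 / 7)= 1080 / 77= 14.03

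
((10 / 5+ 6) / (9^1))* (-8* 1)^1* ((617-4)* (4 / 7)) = -156928 / 63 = -2490.92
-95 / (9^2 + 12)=-95 / 93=-1.02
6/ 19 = 0.32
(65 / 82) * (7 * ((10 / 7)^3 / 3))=32500 / 6027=5.39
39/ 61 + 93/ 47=7506/ 2867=2.62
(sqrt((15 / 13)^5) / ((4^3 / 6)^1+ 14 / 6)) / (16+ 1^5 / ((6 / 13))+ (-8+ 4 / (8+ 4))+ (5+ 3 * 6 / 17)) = 7650 * sqrt(195) / 16079843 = 0.01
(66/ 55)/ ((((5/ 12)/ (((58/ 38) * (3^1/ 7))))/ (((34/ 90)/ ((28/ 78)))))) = 230724/ 116375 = 1.98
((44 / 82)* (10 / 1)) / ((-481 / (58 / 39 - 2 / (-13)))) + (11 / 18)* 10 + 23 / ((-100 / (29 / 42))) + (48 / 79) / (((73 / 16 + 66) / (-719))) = -74080654076843 / 288113669461800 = -0.26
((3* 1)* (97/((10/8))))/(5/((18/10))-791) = -5238/17735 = -0.30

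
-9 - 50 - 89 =-148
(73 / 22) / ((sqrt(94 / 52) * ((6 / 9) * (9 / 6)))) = 73 * sqrt(1222) / 1034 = 2.47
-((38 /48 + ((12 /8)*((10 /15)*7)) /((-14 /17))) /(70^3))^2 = -1369 /2710632960000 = -0.00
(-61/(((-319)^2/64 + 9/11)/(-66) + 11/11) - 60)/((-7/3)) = 184724028/7514381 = 24.58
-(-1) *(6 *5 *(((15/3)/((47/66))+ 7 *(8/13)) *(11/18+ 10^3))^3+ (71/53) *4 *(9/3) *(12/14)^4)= 43700697852009.17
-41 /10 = -4.10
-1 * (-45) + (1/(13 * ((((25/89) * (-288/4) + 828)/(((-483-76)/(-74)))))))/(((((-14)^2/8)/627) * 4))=7821211603/173786928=45.00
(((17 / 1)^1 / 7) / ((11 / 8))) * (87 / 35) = 11832 / 2695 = 4.39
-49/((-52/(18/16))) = 441/416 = 1.06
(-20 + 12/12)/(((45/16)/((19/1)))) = -5776/45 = -128.36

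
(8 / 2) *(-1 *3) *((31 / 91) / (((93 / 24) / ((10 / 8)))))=-120 / 91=-1.32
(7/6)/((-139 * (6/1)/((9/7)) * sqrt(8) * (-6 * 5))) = sqrt(2)/66720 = 0.00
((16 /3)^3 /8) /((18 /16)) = 4096 /243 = 16.86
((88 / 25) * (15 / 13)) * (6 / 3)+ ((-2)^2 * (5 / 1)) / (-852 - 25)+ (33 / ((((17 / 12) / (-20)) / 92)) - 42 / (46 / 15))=-955455548779 / 22288955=-42866.77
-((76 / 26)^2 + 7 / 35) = -7389 / 845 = -8.74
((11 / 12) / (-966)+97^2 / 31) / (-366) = -109068787 / 131522832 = -0.83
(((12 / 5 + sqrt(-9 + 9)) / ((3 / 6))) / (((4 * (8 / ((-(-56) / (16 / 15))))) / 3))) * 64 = 1512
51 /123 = 17 /41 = 0.41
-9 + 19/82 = -719/82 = -8.77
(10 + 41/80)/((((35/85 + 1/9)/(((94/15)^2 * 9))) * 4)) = 284238657/160000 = 1776.49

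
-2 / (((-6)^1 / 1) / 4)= 1.33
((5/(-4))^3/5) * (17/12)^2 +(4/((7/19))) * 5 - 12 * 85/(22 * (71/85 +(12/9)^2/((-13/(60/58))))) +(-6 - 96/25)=-27407508005497/1183329100800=-23.16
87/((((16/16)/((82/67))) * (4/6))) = 10701/67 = 159.72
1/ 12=0.08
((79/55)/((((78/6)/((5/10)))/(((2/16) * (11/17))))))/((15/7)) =553/265200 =0.00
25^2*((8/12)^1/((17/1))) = 1250/51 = 24.51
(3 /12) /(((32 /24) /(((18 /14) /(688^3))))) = 27 /36473995264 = 0.00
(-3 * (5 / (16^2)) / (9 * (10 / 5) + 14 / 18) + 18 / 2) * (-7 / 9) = -302743 / 43264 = -7.00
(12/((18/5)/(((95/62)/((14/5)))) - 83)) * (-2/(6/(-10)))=-95000/181501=-0.52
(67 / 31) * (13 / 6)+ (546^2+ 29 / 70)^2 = 40499606771950643 / 455700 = 88873396471.25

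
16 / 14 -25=-167 / 7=-23.86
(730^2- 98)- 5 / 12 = 6393619 / 12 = 532801.58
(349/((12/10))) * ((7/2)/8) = 12215/96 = 127.24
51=51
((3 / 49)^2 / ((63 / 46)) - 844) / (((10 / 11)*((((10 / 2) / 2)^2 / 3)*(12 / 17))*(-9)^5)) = 147367033 / 13783840875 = 0.01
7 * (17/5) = 119/5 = 23.80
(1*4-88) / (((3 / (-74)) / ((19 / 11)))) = 39368 / 11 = 3578.91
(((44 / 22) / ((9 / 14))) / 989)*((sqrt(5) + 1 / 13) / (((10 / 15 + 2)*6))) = 7 / 462852 + 7*sqrt(5) / 35604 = 0.00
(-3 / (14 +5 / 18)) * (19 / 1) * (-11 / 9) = 1254 / 257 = 4.88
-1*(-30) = 30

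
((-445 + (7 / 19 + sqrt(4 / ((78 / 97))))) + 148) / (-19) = 5636 / 361 - sqrt(7566) / 741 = 15.49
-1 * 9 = -9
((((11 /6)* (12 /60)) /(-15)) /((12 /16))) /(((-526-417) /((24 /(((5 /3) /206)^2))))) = 7468736 /589375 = 12.67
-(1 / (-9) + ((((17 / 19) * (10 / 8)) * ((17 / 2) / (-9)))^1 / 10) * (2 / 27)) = 4393 / 36936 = 0.12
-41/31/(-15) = 41/465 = 0.09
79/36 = 2.19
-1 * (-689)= 689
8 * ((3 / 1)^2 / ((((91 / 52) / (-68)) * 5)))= -19584 / 35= -559.54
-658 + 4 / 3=-1970 / 3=-656.67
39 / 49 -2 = -59 / 49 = -1.20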